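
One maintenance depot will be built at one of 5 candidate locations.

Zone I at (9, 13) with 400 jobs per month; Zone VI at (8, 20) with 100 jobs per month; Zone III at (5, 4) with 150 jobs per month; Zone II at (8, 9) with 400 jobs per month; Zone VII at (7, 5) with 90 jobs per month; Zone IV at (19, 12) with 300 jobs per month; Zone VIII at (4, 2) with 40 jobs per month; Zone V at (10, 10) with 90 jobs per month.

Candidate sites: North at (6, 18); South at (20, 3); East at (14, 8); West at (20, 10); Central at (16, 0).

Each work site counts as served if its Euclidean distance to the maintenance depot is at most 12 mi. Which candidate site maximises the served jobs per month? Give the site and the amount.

Coverage radius r = 12 mi; a point is covered iff (Δx)²+(Δy)² ≤ 12² = 144.
  North (6, 18): covers {Zone I, Zone VI, Zone II, Zone V} → 990
  South (20, 3): covers {Zone IV} → 300
  East (14, 8): covers {Zone I, Zone III, Zone II, Zone VII, Zone IV, Zone VIII, Zone V} → 1470
  West (20, 10): covers {Zone I, Zone IV, Zone V} → 790
  Central (16, 0): covers {Zone III, Zone VII, Zone V} → 330
Maximum coverage at East: 1470 jobs per month.

East, covering 1470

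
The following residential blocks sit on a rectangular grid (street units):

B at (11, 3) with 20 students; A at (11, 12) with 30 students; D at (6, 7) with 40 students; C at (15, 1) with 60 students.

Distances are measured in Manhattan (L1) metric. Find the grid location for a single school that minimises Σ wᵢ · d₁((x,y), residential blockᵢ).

(11, 3)

Manhattan distance separates: Σwᵢ(|x−xᵢ|+|y−yᵢ|) = Σwᵢ|x−xᵢ| + Σwᵢ|y−yᵢ|, so x and y are optimised independently as 1-D weighted medians.
Total weight W = 150; half = 75.
x-coordinate, sorted with cumulative weight:
  x=6 (D, w=40) cum 40
  x=11 (B, w=20) cum 60
  x=11 (A, w=30) cum 90  ← median
  x=15 (C, w=60) cum 150
⇒ x* = 11
y-coordinate, sorted with cumulative weight:
  y=1 (C, w=60) cum 60
  y=3 (B, w=20) cum 80  ← median
  y=7 (D, w=40) cum 120
  y=12 (A, w=30) cum 150
⇒ y* = 3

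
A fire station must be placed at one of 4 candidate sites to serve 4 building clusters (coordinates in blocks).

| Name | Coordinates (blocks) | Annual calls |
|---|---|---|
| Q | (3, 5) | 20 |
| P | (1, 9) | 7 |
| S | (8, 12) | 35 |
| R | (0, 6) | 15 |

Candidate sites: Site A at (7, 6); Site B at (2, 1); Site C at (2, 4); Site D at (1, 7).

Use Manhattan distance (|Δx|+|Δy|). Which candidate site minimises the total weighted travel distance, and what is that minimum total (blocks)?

Total weighted distance at each candidate:
  Site A (7, 6): total = 513
  Site B (2, 1): total = 863
  Site C (2, 4): total = 632
  Site D (1, 7): total = 544
Minimum is at Site A with total 513 blocks.

Site A, total 513 blocks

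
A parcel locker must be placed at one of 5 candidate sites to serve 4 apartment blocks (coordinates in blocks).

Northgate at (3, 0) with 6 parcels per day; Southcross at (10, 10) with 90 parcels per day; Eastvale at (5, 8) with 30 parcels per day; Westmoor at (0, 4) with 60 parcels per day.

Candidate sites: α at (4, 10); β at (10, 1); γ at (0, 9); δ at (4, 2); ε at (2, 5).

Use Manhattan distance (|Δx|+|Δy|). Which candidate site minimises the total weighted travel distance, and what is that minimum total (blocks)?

Total weighted distance at each candidate:
  α (4, 10): total = 1296
  β (10, 1): total = 1998
  γ (0, 9): total = 1542
  δ (4, 2): total = 1848
  ε (2, 5): total = 1566
Minimum is at α with total 1296 blocks.

α, total 1296 blocks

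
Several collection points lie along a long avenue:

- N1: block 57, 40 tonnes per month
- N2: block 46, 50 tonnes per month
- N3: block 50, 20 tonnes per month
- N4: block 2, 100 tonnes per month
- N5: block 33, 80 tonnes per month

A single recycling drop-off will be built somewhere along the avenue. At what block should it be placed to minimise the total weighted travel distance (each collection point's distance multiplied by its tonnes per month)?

For a sum of weighted absolute distances on a line, the optimum is the weighted median (not the mean). Total weight W = 290; half-weight = 145.
Sort by position and accumulate weight:
  block 2 (N4, w=100) → cum 100
  block 33 (N5, w=80) → cum 180  ≥ 145 → median here
  block 46 (N2, w=50) → cum 230
  block 50 (N3, w=20) → cum 250
  block 57 (N1, w=40) → cum 290
Optimal location: block 33.

x = 33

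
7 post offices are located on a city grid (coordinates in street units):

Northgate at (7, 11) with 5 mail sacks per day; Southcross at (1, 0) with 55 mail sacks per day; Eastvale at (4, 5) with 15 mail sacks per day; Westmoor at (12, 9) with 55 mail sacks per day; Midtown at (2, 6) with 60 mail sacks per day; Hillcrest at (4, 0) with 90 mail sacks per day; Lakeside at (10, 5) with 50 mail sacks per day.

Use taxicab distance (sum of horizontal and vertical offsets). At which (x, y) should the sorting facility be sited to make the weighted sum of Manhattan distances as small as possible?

(4, 5)

Manhattan distance separates: Σwᵢ(|x−xᵢ|+|y−yᵢ|) = Σwᵢ|x−xᵢ| + Σwᵢ|y−yᵢ|, so x and y are optimised independently as 1-D weighted medians.
Total weight W = 330; half = 165.
x-coordinate, sorted with cumulative weight:
  x=1 (Southcross, w=55) cum 55
  x=2 (Midtown, w=60) cum 115
  x=4 (Eastvale, w=15) cum 130
  x=4 (Hillcrest, w=90) cum 220  ← median
  x=7 (Northgate, w=5) cum 225
  x=10 (Lakeside, w=50) cum 275
  x=12 (Westmoor, w=55) cum 330
⇒ x* = 4
y-coordinate, sorted with cumulative weight:
  y=0 (Southcross, w=55) cum 55
  y=0 (Hillcrest, w=90) cum 145
  y=5 (Eastvale, w=15) cum 160
  y=5 (Lakeside, w=50) cum 210  ← median
  y=6 (Midtown, w=60) cum 270
  y=9 (Westmoor, w=55) cum 325
  y=11 (Northgate, w=5) cum 330
⇒ y* = 5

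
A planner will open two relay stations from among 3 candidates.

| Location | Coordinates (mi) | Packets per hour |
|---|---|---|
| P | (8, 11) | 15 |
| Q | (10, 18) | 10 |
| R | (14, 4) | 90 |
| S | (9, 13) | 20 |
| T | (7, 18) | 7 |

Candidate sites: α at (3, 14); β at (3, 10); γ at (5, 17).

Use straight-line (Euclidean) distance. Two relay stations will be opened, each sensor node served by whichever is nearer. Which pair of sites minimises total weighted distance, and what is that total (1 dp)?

{β, γ}, total 1384.0

Evaluate every pair (each demand assigned to the nearer of the two):
  {β, γ}: total = 1384.0
  {α, β}: total = 1446.1
  {α, γ}: total = 1605.2
Best pair: {β, γ} with total 1384.0.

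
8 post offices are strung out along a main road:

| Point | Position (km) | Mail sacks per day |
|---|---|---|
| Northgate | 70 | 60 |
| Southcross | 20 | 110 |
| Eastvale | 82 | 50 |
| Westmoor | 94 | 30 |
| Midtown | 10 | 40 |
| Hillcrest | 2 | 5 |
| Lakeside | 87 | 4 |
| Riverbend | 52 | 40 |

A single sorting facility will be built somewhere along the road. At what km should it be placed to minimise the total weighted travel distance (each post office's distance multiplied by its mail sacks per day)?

x = 52

For a sum of weighted absolute distances on a line, the optimum is the weighted median (not the mean). Total weight W = 339; half-weight = 169.5.
Sort by position and accumulate weight:
  km 2 (Hillcrest, w=5) → cum 5
  km 10 (Midtown, w=40) → cum 45
  km 20 (Southcross, w=110) → cum 155
  km 52 (Riverbend, w=40) → cum 195  ≥ 169.5 → median here
  km 70 (Northgate, w=60) → cum 255
  km 82 (Eastvale, w=50) → cum 305
  km 87 (Lakeside, w=4) → cum 309
  km 94 (Westmoor, w=30) → cum 339
Optimal location: km 52.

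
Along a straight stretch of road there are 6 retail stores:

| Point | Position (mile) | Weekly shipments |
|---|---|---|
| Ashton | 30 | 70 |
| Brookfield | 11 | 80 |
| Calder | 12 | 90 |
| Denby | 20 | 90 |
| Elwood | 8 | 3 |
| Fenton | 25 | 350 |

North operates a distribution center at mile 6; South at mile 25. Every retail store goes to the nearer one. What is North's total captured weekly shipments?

173

The indifferent point is the midpoint (6+25)/2 = 15.5; retail stores left of it (closer to North at 6) go to North, those right go to South.
  Elwood at 8 (w=3) → North
  Brookfield at 11 (w=80) → North
  Calder at 12 (w=90) → North
  Denby at 20 (w=90) → South
  Fenton at 25 (w=350) → South
  Ashton at 30 (w=70) → South
North captures 173; South captures 510.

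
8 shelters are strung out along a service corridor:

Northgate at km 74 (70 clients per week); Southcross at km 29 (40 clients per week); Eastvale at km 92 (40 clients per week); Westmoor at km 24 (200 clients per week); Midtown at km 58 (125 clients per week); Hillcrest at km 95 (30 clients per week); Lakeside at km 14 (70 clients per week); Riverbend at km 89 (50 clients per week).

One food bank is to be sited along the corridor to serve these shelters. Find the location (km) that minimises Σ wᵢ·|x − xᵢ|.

x = 58

For a sum of weighted absolute distances on a line, the optimum is the weighted median (not the mean). Total weight W = 625; half-weight = 312.5.
Sort by position and accumulate weight:
  km 14 (Lakeside, w=70) → cum 70
  km 24 (Westmoor, w=200) → cum 270
  km 29 (Southcross, w=40) → cum 310
  km 58 (Midtown, w=125) → cum 435  ≥ 312.5 → median here
  km 74 (Northgate, w=70) → cum 505
  km 89 (Riverbend, w=50) → cum 555
  km 92 (Eastvale, w=40) → cum 595
  km 95 (Hillcrest, w=30) → cum 625
Optimal location: km 58.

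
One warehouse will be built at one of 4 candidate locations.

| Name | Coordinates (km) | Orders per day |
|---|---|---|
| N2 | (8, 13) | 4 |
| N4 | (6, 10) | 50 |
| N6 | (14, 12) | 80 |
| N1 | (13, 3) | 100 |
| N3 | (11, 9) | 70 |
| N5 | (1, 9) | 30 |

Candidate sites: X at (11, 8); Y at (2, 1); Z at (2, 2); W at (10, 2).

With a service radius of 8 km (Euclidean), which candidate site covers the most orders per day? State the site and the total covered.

X, covering 304

Coverage radius r = 8 km; a point is covered iff (Δx)²+(Δy)² ≤ 8² = 64.
  X (11, 8): covers {N2, N4, N6, N1, N3} → 304
  Y (2, 1): covers {none} → 0
  Z (2, 2): covers {N5} → 30
  W (10, 2): covers {N1, N3} → 170
Maximum coverage at X: 304 orders per day.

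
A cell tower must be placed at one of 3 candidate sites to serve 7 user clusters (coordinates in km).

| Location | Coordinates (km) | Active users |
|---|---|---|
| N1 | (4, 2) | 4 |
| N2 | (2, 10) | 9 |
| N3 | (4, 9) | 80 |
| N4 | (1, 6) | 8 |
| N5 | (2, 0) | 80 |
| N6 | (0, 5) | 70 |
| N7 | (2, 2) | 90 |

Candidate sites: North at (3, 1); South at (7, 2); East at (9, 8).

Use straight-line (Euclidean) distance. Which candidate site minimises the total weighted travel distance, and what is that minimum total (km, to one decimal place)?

Total weighted distance at each candidate:
  North (3, 1): total = 1365.6
  South (7, 2): total = 2177.8
  East (9, 8): total = 2914.9
Minimum is at North with total 1365.6 km.

North, total 1365.6 km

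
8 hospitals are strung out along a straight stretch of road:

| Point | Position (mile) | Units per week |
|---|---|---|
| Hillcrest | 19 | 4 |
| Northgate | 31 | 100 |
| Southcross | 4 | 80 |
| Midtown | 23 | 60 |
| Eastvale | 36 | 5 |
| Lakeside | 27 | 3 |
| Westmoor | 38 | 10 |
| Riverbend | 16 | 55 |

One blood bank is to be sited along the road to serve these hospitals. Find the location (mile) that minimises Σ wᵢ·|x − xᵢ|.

x = 23

For a sum of weighted absolute distances on a line, the optimum is the weighted median (not the mean). Total weight W = 317; half-weight = 158.5.
Sort by position and accumulate weight:
  mile 4 (Southcross, w=80) → cum 80
  mile 16 (Riverbend, w=55) → cum 135
  mile 19 (Hillcrest, w=4) → cum 139
  mile 23 (Midtown, w=60) → cum 199  ≥ 158.5 → median here
  mile 27 (Lakeside, w=3) → cum 202
  mile 31 (Northgate, w=100) → cum 302
  mile 36 (Eastvale, w=5) → cum 307
  mile 38 (Westmoor, w=10) → cum 317
Optimal location: mile 23.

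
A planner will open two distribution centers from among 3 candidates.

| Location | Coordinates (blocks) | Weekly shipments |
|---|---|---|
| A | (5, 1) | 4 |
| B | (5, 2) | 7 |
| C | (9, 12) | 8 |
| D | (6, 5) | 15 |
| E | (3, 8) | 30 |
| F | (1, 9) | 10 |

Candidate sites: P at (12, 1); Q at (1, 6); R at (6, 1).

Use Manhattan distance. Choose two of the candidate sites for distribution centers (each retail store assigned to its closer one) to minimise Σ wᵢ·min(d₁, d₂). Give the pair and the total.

{Q, R}, total 340

Evaluate every pair (each demand assigned to the nearer of the two):
  {Q, R}: total = 340
  {P, Q}: total = 436
  {P, R}: total = 620
Best pair: {Q, R} with total 340.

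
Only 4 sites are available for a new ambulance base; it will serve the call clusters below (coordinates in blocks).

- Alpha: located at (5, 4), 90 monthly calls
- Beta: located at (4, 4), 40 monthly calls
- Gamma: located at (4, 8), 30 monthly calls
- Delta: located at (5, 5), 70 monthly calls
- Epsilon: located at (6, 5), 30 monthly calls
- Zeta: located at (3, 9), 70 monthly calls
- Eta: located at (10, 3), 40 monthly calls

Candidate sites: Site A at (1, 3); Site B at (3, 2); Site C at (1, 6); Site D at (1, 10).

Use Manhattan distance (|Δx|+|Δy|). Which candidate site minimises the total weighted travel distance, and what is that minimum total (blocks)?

Site B, total 2030 blocks

Total weighted distance at each candidate:
  Site A (1, 3): total = 2400
  Site B (3, 2): total = 2030
  Site C (1, 6): total = 2250
  Site D (1, 10): total = 3190
Minimum is at Site B with total 2030 blocks.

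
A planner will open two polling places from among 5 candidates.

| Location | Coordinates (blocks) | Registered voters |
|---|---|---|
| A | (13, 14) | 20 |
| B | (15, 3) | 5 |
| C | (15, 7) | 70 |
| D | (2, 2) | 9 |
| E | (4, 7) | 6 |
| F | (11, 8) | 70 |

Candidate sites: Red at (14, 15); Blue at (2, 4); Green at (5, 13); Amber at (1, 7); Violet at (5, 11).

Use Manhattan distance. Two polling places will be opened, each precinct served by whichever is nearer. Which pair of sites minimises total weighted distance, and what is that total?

{Red, Blue}, total 1483

Evaluate every pair (each demand assigned to the nearer of the two):
  {Red, Blue}: total = 1483
  {Red, Violet}: total = 1503
  {Red, Amber}: total = 1507
  {Red, Green}: total = 1603
  {Blue, Violet}: total = 1948
  {Amber, Violet}: total = 1992
  {Green, Violet}: total = 2018
  {Green, Amber}: total = 2092
  {Blue, Green}: total = 2188
  {Blue, Amber}: total = 2236
Best pair: {Red, Blue} with total 1483.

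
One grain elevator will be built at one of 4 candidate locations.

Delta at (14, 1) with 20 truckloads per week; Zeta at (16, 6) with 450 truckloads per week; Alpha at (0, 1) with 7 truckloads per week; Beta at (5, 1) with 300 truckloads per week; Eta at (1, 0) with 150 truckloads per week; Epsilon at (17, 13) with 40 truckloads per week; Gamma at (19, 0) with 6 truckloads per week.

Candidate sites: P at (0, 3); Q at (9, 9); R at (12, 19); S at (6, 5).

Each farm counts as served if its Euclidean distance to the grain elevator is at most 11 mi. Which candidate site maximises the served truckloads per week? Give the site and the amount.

S, covering 927

Coverage radius r = 11 mi; a point is covered iff (Δx)²+(Δy)² ≤ 11² = 121.
  P (0, 3): covers {Alpha, Beta, Eta} → 457
  Q (9, 9): covers {Delta, Zeta, Beta, Epsilon} → 810
  R (12, 19): covers {Epsilon} → 40
  S (6, 5): covers {Delta, Zeta, Alpha, Beta, Eta} → 927
Maximum coverage at S: 927 truckloads per week.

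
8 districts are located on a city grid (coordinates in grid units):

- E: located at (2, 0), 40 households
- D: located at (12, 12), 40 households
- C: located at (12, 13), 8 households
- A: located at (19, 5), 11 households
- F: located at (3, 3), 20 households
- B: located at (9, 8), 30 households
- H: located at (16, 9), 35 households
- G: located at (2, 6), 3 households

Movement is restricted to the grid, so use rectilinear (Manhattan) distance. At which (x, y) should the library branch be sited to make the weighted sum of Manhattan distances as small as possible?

Manhattan distance separates: Σwᵢ(|x−xᵢ|+|y−yᵢ|) = Σwᵢ|x−xᵢ| + Σwᵢ|y−yᵢ|, so x and y are optimised independently as 1-D weighted medians.
Total weight W = 187; half = 93.5.
x-coordinate, sorted with cumulative weight:
  x=2 (E, w=40) cum 40
  x=2 (G, w=3) cum 43
  x=3 (F, w=20) cum 63
  x=9 (B, w=30) cum 93
  x=12 (D, w=40) cum 133  ← median
  x=12 (C, w=8) cum 141
  x=16 (H, w=35) cum 176
  x=19 (A, w=11) cum 187
⇒ x* = 12
y-coordinate, sorted with cumulative weight:
  y=0 (E, w=40) cum 40
  y=3 (F, w=20) cum 60
  y=5 (A, w=11) cum 71
  y=6 (G, w=3) cum 74
  y=8 (B, w=30) cum 104  ← median
  y=9 (H, w=35) cum 139
  y=12 (D, w=40) cum 179
  y=13 (C, w=8) cum 187
⇒ y* = 8

(12, 8)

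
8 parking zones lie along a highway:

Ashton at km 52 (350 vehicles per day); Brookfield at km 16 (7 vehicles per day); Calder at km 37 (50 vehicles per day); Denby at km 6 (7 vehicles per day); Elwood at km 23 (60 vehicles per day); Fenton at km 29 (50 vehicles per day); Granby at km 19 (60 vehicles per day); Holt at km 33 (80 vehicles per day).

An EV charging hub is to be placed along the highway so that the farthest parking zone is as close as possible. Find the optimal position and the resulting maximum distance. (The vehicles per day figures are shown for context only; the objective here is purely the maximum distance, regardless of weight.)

The 1-center on a line is the midpoint of the two extreme points: leftmost at 6, rightmost at 52.
Optimal location = (6 + 52)/2 = 29; maximum distance = (52 − 6)/2 = 23.

location 29, max distance 23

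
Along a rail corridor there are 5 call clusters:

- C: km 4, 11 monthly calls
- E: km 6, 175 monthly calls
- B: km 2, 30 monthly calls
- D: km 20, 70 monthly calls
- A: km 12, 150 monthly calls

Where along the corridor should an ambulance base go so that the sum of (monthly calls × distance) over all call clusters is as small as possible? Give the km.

x = 12

For a sum of weighted absolute distances on a line, the optimum is the weighted median (not the mean). Total weight W = 436; half-weight = 218.
Sort by position and accumulate weight:
  km 2 (B, w=30) → cum 30
  km 4 (C, w=11) → cum 41
  km 6 (E, w=175) → cum 216
  km 12 (A, w=150) → cum 366  ≥ 218 → median here
  km 20 (D, w=70) → cum 436
Optimal location: km 12.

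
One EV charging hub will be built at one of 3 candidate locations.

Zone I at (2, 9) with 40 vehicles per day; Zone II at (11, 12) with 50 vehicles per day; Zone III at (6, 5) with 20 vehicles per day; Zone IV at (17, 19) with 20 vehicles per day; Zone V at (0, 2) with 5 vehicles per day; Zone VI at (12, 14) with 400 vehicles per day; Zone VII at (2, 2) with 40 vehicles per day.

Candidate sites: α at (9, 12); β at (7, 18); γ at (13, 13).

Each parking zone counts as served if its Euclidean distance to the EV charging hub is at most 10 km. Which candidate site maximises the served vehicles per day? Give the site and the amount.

α, covering 510

Coverage radius r = 10 km; a point is covered iff (Δx)²+(Δy)² ≤ 10² = 100.
  α (9, 12): covers {Zone I, Zone II, Zone III, Zone VI} → 510
  β (7, 18): covers {Zone II, Zone VI} → 450
  γ (13, 13): covers {Zone II, Zone IV, Zone VI} → 470
Maximum coverage at α: 510 vehicles per day.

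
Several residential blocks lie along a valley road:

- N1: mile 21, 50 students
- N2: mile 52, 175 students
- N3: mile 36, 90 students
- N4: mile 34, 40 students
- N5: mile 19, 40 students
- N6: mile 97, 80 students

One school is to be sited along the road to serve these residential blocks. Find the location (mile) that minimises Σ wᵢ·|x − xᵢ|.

x = 52

For a sum of weighted absolute distances on a line, the optimum is the weighted median (not the mean). Total weight W = 475; half-weight = 237.5.
Sort by position and accumulate weight:
  mile 19 (N5, w=40) → cum 40
  mile 21 (N1, w=50) → cum 90
  mile 34 (N4, w=40) → cum 130
  mile 36 (N3, w=90) → cum 220
  mile 52 (N2, w=175) → cum 395  ≥ 237.5 → median here
  mile 97 (N6, w=80) → cum 475
Optimal location: mile 52.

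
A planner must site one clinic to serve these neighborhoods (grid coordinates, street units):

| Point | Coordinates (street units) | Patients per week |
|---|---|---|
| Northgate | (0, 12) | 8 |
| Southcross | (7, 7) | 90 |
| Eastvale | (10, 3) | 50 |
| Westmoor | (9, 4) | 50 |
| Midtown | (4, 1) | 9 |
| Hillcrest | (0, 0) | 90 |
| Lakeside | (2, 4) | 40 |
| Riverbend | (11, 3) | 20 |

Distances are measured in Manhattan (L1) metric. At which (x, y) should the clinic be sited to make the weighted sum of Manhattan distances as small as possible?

Manhattan distance separates: Σwᵢ(|x−xᵢ|+|y−yᵢ|) = Σwᵢ|x−xᵢ| + Σwᵢ|y−yᵢ|, so x and y are optimised independently as 1-D weighted medians.
Total weight W = 357; half = 178.5.
x-coordinate, sorted with cumulative weight:
  x=0 (Northgate, w=8) cum 8
  x=0 (Hillcrest, w=90) cum 98
  x=2 (Lakeside, w=40) cum 138
  x=4 (Midtown, w=9) cum 147
  x=7 (Southcross, w=90) cum 237  ← median
  x=9 (Westmoor, w=50) cum 287
  x=10 (Eastvale, w=50) cum 337
  x=11 (Riverbend, w=20) cum 357
⇒ x* = 7
y-coordinate, sorted with cumulative weight:
  y=0 (Hillcrest, w=90) cum 90
  y=1 (Midtown, w=9) cum 99
  y=3 (Eastvale, w=50) cum 149
  y=3 (Riverbend, w=20) cum 169
  y=4 (Westmoor, w=50) cum 219  ← median
  y=4 (Lakeside, w=40) cum 259
  y=7 (Southcross, w=90) cum 349
  y=12 (Northgate, w=8) cum 357
⇒ y* = 4

(7, 4)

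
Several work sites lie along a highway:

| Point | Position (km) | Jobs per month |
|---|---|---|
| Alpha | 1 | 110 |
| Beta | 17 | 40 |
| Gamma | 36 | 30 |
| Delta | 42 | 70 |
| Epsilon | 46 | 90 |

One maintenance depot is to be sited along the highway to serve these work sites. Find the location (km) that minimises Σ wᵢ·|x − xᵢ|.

x = 36

For a sum of weighted absolute distances on a line, the optimum is the weighted median (not the mean). Total weight W = 340; half-weight = 170.
Sort by position and accumulate weight:
  km 1 (Alpha, w=110) → cum 110
  km 17 (Beta, w=40) → cum 150
  km 36 (Gamma, w=30) → cum 180  ≥ 170 → median here
  km 42 (Delta, w=70) → cum 250
  km 46 (Epsilon, w=90) → cum 340
Optimal location: km 36.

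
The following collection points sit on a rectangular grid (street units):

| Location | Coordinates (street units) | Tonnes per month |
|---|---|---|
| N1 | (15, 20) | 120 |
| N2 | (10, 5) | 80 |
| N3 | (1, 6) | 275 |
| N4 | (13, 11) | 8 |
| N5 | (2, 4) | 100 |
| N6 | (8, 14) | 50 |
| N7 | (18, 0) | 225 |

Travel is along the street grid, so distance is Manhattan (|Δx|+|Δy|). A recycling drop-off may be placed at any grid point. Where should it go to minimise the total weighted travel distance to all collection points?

(10, 6)

Manhattan distance separates: Σwᵢ(|x−xᵢ|+|y−yᵢ|) = Σwᵢ|x−xᵢ| + Σwᵢ|y−yᵢ|, so x and y are optimised independently as 1-D weighted medians.
Total weight W = 858; half = 429.
x-coordinate, sorted with cumulative weight:
  x=1 (N3, w=275) cum 275
  x=2 (N5, w=100) cum 375
  x=8 (N6, w=50) cum 425
  x=10 (N2, w=80) cum 505  ← median
  x=13 (N4, w=8) cum 513
  x=15 (N1, w=120) cum 633
  x=18 (N7, w=225) cum 858
⇒ x* = 10
y-coordinate, sorted with cumulative weight:
  y=0 (N7, w=225) cum 225
  y=4 (N5, w=100) cum 325
  y=5 (N2, w=80) cum 405
  y=6 (N3, w=275) cum 680  ← median
  y=11 (N4, w=8) cum 688
  y=14 (N6, w=50) cum 738
  y=20 (N1, w=120) cum 858
⇒ y* = 6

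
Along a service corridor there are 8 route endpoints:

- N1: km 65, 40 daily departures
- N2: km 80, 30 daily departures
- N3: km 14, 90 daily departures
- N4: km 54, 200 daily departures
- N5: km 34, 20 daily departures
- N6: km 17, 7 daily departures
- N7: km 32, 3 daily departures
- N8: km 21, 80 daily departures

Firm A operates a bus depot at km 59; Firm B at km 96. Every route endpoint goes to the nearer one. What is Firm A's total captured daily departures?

440

The indifferent point is the midpoint (59+96)/2 = 77.5; route endpoints left of it (closer to Firm A at 59) go to Firm A, those right go to Firm B.
  N3 at 14 (w=90) → Firm A
  N6 at 17 (w=7) → Firm A
  N8 at 21 (w=80) → Firm A
  N7 at 32 (w=3) → Firm A
  N5 at 34 (w=20) → Firm A
  N4 at 54 (w=200) → Firm A
  N1 at 65 (w=40) → Firm A
  N2 at 80 (w=30) → Firm B
Firm A captures 440; Firm B captures 30.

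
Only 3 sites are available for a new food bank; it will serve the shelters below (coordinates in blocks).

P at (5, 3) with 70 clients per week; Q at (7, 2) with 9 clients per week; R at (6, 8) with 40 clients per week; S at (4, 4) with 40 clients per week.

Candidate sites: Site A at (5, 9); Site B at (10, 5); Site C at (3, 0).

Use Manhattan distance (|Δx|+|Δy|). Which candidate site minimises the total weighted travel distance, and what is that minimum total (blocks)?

Site A, total 821 blocks

Total weighted distance at each candidate:
  Site A (5, 9): total = 821
  Site B (10, 5): total = 1104
  Site C (3, 0): total = 1044
Minimum is at Site A with total 821 blocks.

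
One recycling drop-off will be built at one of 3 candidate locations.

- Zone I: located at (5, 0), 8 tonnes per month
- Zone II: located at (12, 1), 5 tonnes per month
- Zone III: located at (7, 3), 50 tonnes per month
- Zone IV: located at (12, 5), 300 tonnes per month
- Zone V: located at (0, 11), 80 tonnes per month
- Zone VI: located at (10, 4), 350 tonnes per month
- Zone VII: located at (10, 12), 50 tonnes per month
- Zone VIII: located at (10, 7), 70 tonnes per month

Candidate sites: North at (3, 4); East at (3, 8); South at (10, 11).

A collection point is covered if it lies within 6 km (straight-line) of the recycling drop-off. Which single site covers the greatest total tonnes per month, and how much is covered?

South, covering 120

Coverage radius r = 6 km; a point is covered iff (Δx)²+(Δy)² ≤ 6² = 36.
  North (3, 4): covers {Zone I, Zone III} → 58
  East (3, 8): covers {Zone V} → 80
  South (10, 11): covers {Zone VII, Zone VIII} → 120
Maximum coverage at South: 120 tonnes per month.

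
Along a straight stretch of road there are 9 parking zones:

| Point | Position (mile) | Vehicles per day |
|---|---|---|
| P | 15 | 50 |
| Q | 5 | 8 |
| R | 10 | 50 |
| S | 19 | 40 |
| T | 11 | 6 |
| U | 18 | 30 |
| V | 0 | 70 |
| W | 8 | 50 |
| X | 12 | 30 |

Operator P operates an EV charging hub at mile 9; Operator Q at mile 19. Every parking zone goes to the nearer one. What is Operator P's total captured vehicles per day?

The indifferent point is the midpoint (9+19)/2 = 14; parking zones left of it (closer to Operator P at 9) go to Operator P, those right go to Operator Q.
  V at 0 (w=70) → Operator P
  Q at 5 (w=8) → Operator P
  W at 8 (w=50) → Operator P
  R at 10 (w=50) → Operator P
  T at 11 (w=6) → Operator P
  X at 12 (w=30) → Operator P
  P at 15 (w=50) → Operator Q
  U at 18 (w=30) → Operator Q
  S at 19 (w=40) → Operator Q
Operator P captures 214; Operator Q captures 120.

214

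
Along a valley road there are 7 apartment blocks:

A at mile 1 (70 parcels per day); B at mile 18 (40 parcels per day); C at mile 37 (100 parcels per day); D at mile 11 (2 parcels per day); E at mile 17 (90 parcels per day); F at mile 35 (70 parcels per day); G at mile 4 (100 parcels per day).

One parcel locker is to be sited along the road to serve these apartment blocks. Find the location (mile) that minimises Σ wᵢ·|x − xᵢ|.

x = 17

For a sum of weighted absolute distances on a line, the optimum is the weighted median (not the mean). Total weight W = 472; half-weight = 236.
Sort by position and accumulate weight:
  mile 1 (A, w=70) → cum 70
  mile 4 (G, w=100) → cum 170
  mile 11 (D, w=2) → cum 172
  mile 17 (E, w=90) → cum 262  ≥ 236 → median here
  mile 18 (B, w=40) → cum 302
  mile 35 (F, w=70) → cum 372
  mile 37 (C, w=100) → cum 472
Optimal location: mile 17.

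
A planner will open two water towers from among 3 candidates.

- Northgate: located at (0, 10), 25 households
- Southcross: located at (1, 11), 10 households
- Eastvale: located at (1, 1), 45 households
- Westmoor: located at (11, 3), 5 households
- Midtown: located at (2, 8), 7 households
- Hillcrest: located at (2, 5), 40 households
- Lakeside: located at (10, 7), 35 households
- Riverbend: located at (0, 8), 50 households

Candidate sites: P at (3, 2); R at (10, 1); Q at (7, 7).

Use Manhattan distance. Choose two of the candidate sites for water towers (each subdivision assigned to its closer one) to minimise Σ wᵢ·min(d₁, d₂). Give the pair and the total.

{P, Q}, total 1232

Evaluate every pair (each demand assigned to the nearer of the two):
  {P, Q}: total = 1232
  {P, R}: total = 1404
  {R, Q}: total = 1597
Best pair: {P, Q} with total 1232.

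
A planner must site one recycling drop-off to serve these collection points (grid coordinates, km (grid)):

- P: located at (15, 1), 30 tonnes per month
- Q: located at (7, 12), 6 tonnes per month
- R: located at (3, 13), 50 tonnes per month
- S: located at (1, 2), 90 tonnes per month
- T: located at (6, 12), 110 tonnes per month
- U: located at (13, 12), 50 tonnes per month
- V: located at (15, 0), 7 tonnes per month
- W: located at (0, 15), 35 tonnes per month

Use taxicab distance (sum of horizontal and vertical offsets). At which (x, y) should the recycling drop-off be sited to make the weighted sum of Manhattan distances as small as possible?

(6, 12)

Manhattan distance separates: Σwᵢ(|x−xᵢ|+|y−yᵢ|) = Σwᵢ|x−xᵢ| + Σwᵢ|y−yᵢ|, so x and y are optimised independently as 1-D weighted medians.
Total weight W = 378; half = 189.
x-coordinate, sorted with cumulative weight:
  x=0 (W, w=35) cum 35
  x=1 (S, w=90) cum 125
  x=3 (R, w=50) cum 175
  x=6 (T, w=110) cum 285  ← median
  x=7 (Q, w=6) cum 291
  x=13 (U, w=50) cum 341
  x=15 (P, w=30) cum 371
  x=15 (V, w=7) cum 378
⇒ x* = 6
y-coordinate, sorted with cumulative weight:
  y=0 (V, w=7) cum 7
  y=1 (P, w=30) cum 37
  y=2 (S, w=90) cum 127
  y=12 (Q, w=6) cum 133
  y=12 (T, w=110) cum 243  ← median
  y=12 (U, w=50) cum 293
  y=13 (R, w=50) cum 343
  y=15 (W, w=35) cum 378
⇒ y* = 12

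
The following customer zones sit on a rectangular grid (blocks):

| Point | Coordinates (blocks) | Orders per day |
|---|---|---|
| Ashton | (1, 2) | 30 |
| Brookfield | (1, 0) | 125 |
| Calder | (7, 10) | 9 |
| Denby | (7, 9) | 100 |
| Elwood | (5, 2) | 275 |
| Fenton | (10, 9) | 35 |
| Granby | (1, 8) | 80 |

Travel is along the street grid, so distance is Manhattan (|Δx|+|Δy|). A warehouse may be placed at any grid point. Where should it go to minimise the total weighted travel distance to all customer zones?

(5, 2)

Manhattan distance separates: Σwᵢ(|x−xᵢ|+|y−yᵢ|) = Σwᵢ|x−xᵢ| + Σwᵢ|y−yᵢ|, so x and y are optimised independently as 1-D weighted medians.
Total weight W = 654; half = 327.
x-coordinate, sorted with cumulative weight:
  x=1 (Ashton, w=30) cum 30
  x=1 (Brookfield, w=125) cum 155
  x=1 (Granby, w=80) cum 235
  x=5 (Elwood, w=275) cum 510  ← median
  x=7 (Calder, w=9) cum 519
  x=7 (Denby, w=100) cum 619
  x=10 (Fenton, w=35) cum 654
⇒ x* = 5
y-coordinate, sorted with cumulative weight:
  y=0 (Brookfield, w=125) cum 125
  y=2 (Ashton, w=30) cum 155
  y=2 (Elwood, w=275) cum 430  ← median
  y=8 (Granby, w=80) cum 510
  y=9 (Denby, w=100) cum 610
  y=9 (Fenton, w=35) cum 645
  y=10 (Calder, w=9) cum 654
⇒ y* = 2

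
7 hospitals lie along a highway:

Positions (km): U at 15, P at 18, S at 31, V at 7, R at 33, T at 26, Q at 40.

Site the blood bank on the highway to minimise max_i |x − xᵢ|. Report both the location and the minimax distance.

The 1-center on a line is the midpoint of the two extreme points: leftmost at 7, rightmost at 40.
Optimal location = (7 + 40)/2 = 23.5; maximum distance = (40 − 7)/2 = 16.5.

location 23.5, max distance 16.5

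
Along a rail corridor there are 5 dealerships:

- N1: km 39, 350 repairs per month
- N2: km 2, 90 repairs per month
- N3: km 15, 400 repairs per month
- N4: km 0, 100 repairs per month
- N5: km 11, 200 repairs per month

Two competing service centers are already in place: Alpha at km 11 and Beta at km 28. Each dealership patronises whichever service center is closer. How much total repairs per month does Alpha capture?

790

The indifferent point is the midpoint (11+28)/2 = 19.5; dealerships left of it (closer to Alpha at 11) go to Alpha, those right go to Beta.
  N4 at 0 (w=100) → Alpha
  N2 at 2 (w=90) → Alpha
  N5 at 11 (w=200) → Alpha
  N3 at 15 (w=400) → Alpha
  N1 at 39 (w=350) → Beta
Alpha captures 790; Beta captures 350.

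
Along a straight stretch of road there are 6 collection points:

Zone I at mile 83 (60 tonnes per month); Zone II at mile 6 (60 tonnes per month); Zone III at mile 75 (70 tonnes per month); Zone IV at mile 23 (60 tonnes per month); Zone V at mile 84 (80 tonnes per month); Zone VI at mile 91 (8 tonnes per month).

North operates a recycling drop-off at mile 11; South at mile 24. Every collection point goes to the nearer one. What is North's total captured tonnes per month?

The indifferent point is the midpoint (11+24)/2 = 17.5; collection points left of it (closer to North at 11) go to North, those right go to South.
  Zone II at 6 (w=60) → North
  Zone IV at 23 (w=60) → South
  Zone III at 75 (w=70) → South
  Zone I at 83 (w=60) → South
  Zone V at 84 (w=80) → South
  Zone VI at 91 (w=8) → South
North captures 60; South captures 278.

60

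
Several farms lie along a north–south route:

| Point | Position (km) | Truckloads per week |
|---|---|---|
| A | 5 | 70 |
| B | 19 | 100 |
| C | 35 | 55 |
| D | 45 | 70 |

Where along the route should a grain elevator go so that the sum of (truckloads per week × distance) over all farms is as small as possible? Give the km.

x = 19

For a sum of weighted absolute distances on a line, the optimum is the weighted median (not the mean). Total weight W = 295; half-weight = 147.5.
Sort by position and accumulate weight:
  km 5 (A, w=70) → cum 70
  km 19 (B, w=100) → cum 170  ≥ 147.5 → median here
  km 35 (C, w=55) → cum 225
  km 45 (D, w=70) → cum 295
Optimal location: km 19.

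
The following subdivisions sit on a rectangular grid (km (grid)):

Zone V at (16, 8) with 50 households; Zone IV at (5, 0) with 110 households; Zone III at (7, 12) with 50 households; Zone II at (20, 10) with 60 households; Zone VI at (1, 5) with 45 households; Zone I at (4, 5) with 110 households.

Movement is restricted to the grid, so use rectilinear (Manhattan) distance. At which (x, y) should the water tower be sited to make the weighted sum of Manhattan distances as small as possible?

(5, 5)

Manhattan distance separates: Σwᵢ(|x−xᵢ|+|y−yᵢ|) = Σwᵢ|x−xᵢ| + Σwᵢ|y−yᵢ|, so x and y are optimised independently as 1-D weighted medians.
Total weight W = 425; half = 212.5.
x-coordinate, sorted with cumulative weight:
  x=1 (Zone VI, w=45) cum 45
  x=4 (Zone I, w=110) cum 155
  x=5 (Zone IV, w=110) cum 265  ← median
  x=7 (Zone III, w=50) cum 315
  x=16 (Zone V, w=50) cum 365
  x=20 (Zone II, w=60) cum 425
⇒ x* = 5
y-coordinate, sorted with cumulative weight:
  y=0 (Zone IV, w=110) cum 110
  y=5 (Zone VI, w=45) cum 155
  y=5 (Zone I, w=110) cum 265  ← median
  y=8 (Zone V, w=50) cum 315
  y=10 (Zone II, w=60) cum 375
  y=12 (Zone III, w=50) cum 425
⇒ y* = 5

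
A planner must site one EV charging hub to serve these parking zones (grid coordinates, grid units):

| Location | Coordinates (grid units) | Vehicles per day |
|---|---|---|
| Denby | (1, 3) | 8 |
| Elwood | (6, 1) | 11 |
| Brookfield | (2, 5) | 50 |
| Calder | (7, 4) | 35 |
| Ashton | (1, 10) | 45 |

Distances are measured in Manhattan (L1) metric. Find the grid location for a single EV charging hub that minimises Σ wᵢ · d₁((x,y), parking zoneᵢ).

(2, 5)

Manhattan distance separates: Σwᵢ(|x−xᵢ|+|y−yᵢ|) = Σwᵢ|x−xᵢ| + Σwᵢ|y−yᵢ|, so x and y are optimised independently as 1-D weighted medians.
Total weight W = 149; half = 74.5.
x-coordinate, sorted with cumulative weight:
  x=1 (Denby, w=8) cum 8
  x=1 (Ashton, w=45) cum 53
  x=2 (Brookfield, w=50) cum 103  ← median
  x=6 (Elwood, w=11) cum 114
  x=7 (Calder, w=35) cum 149
⇒ x* = 2
y-coordinate, sorted with cumulative weight:
  y=1 (Elwood, w=11) cum 11
  y=3 (Denby, w=8) cum 19
  y=4 (Calder, w=35) cum 54
  y=5 (Brookfield, w=50) cum 104  ← median
  y=10 (Ashton, w=45) cum 149
⇒ y* = 5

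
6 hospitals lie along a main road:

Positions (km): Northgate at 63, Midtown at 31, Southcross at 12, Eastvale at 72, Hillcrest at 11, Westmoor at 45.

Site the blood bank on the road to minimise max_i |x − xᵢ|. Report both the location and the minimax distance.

The 1-center on a line is the midpoint of the two extreme points: leftmost at 11, rightmost at 72.
Optimal location = (11 + 72)/2 = 41.5; maximum distance = (72 − 11)/2 = 30.5.

location 41.5, max distance 30.5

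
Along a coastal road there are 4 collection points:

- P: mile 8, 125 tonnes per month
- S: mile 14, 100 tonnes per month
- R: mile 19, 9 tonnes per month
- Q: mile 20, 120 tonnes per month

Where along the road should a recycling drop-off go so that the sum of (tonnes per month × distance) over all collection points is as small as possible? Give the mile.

x = 14

For a sum of weighted absolute distances on a line, the optimum is the weighted median (not the mean). Total weight W = 354; half-weight = 177.
Sort by position and accumulate weight:
  mile 8 (P, w=125) → cum 125
  mile 14 (S, w=100) → cum 225  ≥ 177 → median here
  mile 19 (R, w=9) → cum 234
  mile 20 (Q, w=120) → cum 354
Optimal location: mile 14.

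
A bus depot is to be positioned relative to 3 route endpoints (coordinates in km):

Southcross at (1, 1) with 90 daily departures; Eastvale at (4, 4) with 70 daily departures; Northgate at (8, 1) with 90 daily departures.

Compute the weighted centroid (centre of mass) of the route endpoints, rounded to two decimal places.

The minimiser of Σwᵢ‖p−pᵢ‖² is the weighted centroid p* = (Σwᵢpᵢ)/(Σwᵢ).
Σwᵢ = 250.
Σwᵢxᵢ = 90·1 + 70·4 + 90·8 = 1090.
Σwᵢyᵢ = 90·1 + 70·4 + 90·1 = 460.
x* = 1090/250 = 4.36, y* = 460/250 = 1.84.

(4.36, 1.84)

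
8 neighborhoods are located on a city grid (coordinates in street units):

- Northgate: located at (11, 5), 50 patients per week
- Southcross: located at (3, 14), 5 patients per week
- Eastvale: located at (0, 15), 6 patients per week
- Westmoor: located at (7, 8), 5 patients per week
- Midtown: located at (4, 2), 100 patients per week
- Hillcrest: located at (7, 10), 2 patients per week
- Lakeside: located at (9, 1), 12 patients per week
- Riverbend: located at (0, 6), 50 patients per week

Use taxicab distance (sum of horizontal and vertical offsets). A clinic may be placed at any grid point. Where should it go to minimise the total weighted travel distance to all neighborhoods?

(4, 5)

Manhattan distance separates: Σwᵢ(|x−xᵢ|+|y−yᵢ|) = Σwᵢ|x−xᵢ| + Σwᵢ|y−yᵢ|, so x and y are optimised independently as 1-D weighted medians.
Total weight W = 230; half = 115.
x-coordinate, sorted with cumulative weight:
  x=0 (Eastvale, w=6) cum 6
  x=0 (Riverbend, w=50) cum 56
  x=3 (Southcross, w=5) cum 61
  x=4 (Midtown, w=100) cum 161  ← median
  x=7 (Westmoor, w=5) cum 166
  x=7 (Hillcrest, w=2) cum 168
  x=9 (Lakeside, w=12) cum 180
  x=11 (Northgate, w=50) cum 230
⇒ x* = 4
y-coordinate, sorted with cumulative weight:
  y=1 (Lakeside, w=12) cum 12
  y=2 (Midtown, w=100) cum 112
  y=5 (Northgate, w=50) cum 162  ← median
  y=6 (Riverbend, w=50) cum 212
  y=8 (Westmoor, w=5) cum 217
  y=10 (Hillcrest, w=2) cum 219
  y=14 (Southcross, w=5) cum 224
  y=15 (Eastvale, w=6) cum 230
⇒ y* = 5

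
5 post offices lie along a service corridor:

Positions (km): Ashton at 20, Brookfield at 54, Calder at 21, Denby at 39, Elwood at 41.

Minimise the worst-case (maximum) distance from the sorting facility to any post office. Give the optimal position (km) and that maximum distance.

location 37, max distance 17

The 1-center on a line is the midpoint of the two extreme points: leftmost at 20, rightmost at 54.
Optimal location = (20 + 54)/2 = 37; maximum distance = (54 − 20)/2 = 17.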